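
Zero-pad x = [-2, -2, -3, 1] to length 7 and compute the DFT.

Original 4-point DFT: [-6, 1+3i, -4, 1-3i]
Zero-padded 7-point DFT provides frequency interpolation.

DFT_7([x, 0, ...]) = [-6, -3.4804+4.0546i, 1.7714+1.4300i, -2.2911-2.4527i, -2.2911+2.4527i, 1.7714-1.4300i, -3.4804-4.0546i]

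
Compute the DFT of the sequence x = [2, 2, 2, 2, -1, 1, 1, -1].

X[k] = Σ(n=0 to 7) x[n] · ω_8^(nk)
where ω_8 = e^(-2πi/8)

Computing each X[k]:
X[0] = 8
X[1] = 1.5858-3.8284i
X[2] = -2-2i
X[3] = 4.4142-1.8284i
X[4] = 0
X[5] = 4.4142+1.8284i
X[6] = -2+2i
X[7] = 1.5858+3.8284i

X = [8, 1.5858-3.8284i, -2-2i, 4.4142-1.8284i, 0, 4.4142+1.8284i, -2+2i, 1.5858+3.8284i]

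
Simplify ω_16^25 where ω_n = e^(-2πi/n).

Since ω_16^16 = 1, powers reduce modulo 16.
25 mod 16 = 9
So ω_16^25 = ω_16^9 = e^(-2πi·9/16)

ω_16^25 = ω_16^9 = -0.9239+0.3827i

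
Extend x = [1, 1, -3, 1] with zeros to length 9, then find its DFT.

Original 4-point DFT: [0, 4, -4, 4]
Zero-padded 9-point DFT provides frequency interpolation.

DFT_9([x, 0, ...]) = [0, 0.7451+1.4456i, 3.4927+0.9073i, 3.0000-3.4641i, -2.7378-3.1364i, -2.7378+3.1364i, 3.0000+3.4641i, 3.4927-0.9073i, 0.7451-1.4456i]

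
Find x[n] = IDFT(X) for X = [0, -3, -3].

x[n] = (1/3) Σ(k=0 to 2) X[k] · e^(2πikn/3)

Computing each x[n]:
x[0] = -2
x[1] = 1
x[2] = 1

x = [-2, 1, 1]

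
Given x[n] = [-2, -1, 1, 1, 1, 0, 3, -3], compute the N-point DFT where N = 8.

X[k] = Σ(n=0 to 7) x[n] · ω_8^(nk)
where ω_8 = e^(-2πi/8)

Computing each X[k]:
X[0] = 0
X[1] = -6.5355-0.1213i
X[2] = -5-1i
X[3] = 0.5355-4.1213i
X[4] = 6
X[5] = 0.5355+4.1213i
X[6] = -5+1i
X[7] = -6.5355+0.1213i

X = [0, -6.5355-0.1213i, -5-1i, 0.5355-4.1213i, 6, 0.5355+4.1213i, -5+1i, -6.5355+0.1213i]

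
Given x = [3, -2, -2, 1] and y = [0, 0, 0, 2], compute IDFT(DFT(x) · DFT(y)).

(x ⊛ y)[n] = Σ(m=0 to 3) x[m] · y[(n-m) mod 4]

Computing each output sample:
(x ⊛ y)[0] = -4
(x ⊛ y)[1] = -4
(x ⊛ y)[2] = 2
(x ⊛ y)[3] = 6

x ⊛ y = [-4, -4, 2, 6]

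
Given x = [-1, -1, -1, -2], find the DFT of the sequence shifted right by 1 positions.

Time shift by 1: X_shifted[k] = ω_4^(1k) · X[k]
Shifted x = [-2, -1, -1, -1]

DFT(x[n-1]) = [-5, -1, -1, -1]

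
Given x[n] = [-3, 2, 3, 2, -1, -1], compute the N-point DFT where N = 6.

X[k] = Σ(n=0 to 5) x[n] · ω_6^(nk)
where ω_6 = e^(-2πi/6)

Computing each X[k]:
X[0] = 2
X[1] = -5.5000-6.0622i
X[2] = -2.5000+0.8660i
X[3] = -4
X[4] = -2.5000-0.8660i
X[5] = -5.5000+6.0622i

X = [2, -5.5000-6.0622i, -2.5000+0.8660i, -4, -2.5000-0.8660i, -5.5000+6.0622i]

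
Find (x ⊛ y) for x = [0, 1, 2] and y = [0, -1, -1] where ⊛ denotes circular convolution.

(x ⊛ y)[n] = Σ(m=0 to 2) x[m] · y[(n-m) mod 3]

Computing each output sample:
(x ⊛ y)[0] = -3
(x ⊛ y)[1] = -2
(x ⊛ y)[2] = -1

x ⊛ y = [-3, -2, -1]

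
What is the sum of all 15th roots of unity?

Sum of all nth roots of unity equals 0 for n > 1 (geometric series with r ≠ 1).

0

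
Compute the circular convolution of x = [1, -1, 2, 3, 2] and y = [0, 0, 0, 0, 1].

(x ⊛ y)[n] = Σ(m=0 to 4) x[m] · y[(n-m) mod 5]

Computing each output sample:
(x ⊛ y)[0] = -1
(x ⊛ y)[1] = 2
(x ⊛ y)[2] = 3
(x ⊛ y)[3] = 2
(x ⊛ y)[4] = 1

x ⊛ y = [-1, 2, 3, 2, 1]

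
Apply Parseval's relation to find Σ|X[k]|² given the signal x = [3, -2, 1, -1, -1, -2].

Parseval: Σ|x[n]|² = (1/N)Σ|X[k]|², so Σ|X[k]|² = N·Σ|x[n]|² = 6·20.0000

Σ|X[k]|² = N·Σ|x[n]|² = 6·20.0000 = 120.0000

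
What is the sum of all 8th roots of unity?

Sum of all nth roots of unity equals 0 for n > 1 (geometric series with r ≠ 1).

0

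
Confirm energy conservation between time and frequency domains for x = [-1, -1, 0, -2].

Time domain:
Σ|x[n]|² = |-1|² + |-1|² + |0|² + |-2|² = 6.0000

Frequency domain:
(1/4)Σ|X[k]|² = (1/4)(|-4|² + |-1-1i|² + |2|² + |-1+1i|²) = (1/4)·24.0000 = 6.0000

Both sides agree, confirming Parseval's theorem.

Σ|x[n]|² = (1/N)Σ|X[k]|² = 6.0000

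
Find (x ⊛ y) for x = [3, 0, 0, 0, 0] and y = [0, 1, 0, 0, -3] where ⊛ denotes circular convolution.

(x ⊛ y)[n] = Σ(m=0 to 4) x[m] · y[(n-m) mod 5]

Computing each output sample:
(x ⊛ y)[0] = 0
(x ⊛ y)[1] = 3
(x ⊛ y)[2] = 0
(x ⊛ y)[3] = 0
(x ⊛ y)[4] = -9

x ⊛ y = [0, 3, 0, 0, -9]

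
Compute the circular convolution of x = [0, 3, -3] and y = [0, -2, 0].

(x ⊛ y)[n] = Σ(m=0 to 2) x[m] · y[(n-m) mod 3]

Computing each output sample:
(x ⊛ y)[0] = 6
(x ⊛ y)[1] = 0
(x ⊛ y)[2] = -6

x ⊛ y = [6, 0, -6]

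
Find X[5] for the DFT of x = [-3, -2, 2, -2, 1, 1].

X[5] = Σ(n=0 to 5) x[n] · ω_6^(5n) where ω_6 = e^(-2πi/6)
= (-3)·ω_6^0 + (-2)·ω_6^5 + (2)·ω_6^10 + (-2)·ω_6^15 + (1)·ω_6^20 + (1)·ω_6^25

X[5] = -3.0000-1.7321i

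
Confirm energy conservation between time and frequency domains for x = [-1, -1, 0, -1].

Time domain:
Σ|x[n]|² = |-1|² + |-1|² + |0|² + |-1|² = 3.0000

Frequency domain:
(1/4)Σ|X[k]|² = (1/4)(|-3|² + |-1|² + |1|² + |-1|²) = (1/4)·12.0000 = 3.0000

Both sides agree, confirming Parseval's theorem.

Σ|x[n]|² = (1/N)Σ|X[k]|² = 3.0000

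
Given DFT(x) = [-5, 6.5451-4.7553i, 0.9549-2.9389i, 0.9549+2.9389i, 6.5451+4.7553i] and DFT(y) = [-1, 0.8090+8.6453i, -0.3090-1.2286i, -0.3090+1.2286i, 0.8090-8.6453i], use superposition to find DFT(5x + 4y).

By linearity: DFT(5x + 4y) = 5·DFT(x) + 4·DFT(y)
= 5·[-5, 6.5451-4.7553i, 0.9549-2.9389i, 0.9549+2.9389i, 6.5451+4.7553i] + 4·[-1, 0.8090+8.6453i, -0.3090-1.2286i, -0.3090+1.2286i, 0.8090-8.6453i]

Computing element-wise:
Z[0] = 5·(-5) + 4·(-1) = -29
Z[1] = 5·(6.5451-4.7553i) + 4·(0.8090+8.6453i) = 35.9615+10.8047i
Z[2] = 5·(0.9549-2.9389i) + 4·(-0.3090-1.2286i) = 3.5385-19.6089i
Z[3] = 5·(0.9549+2.9389i) + 4·(-0.3090+1.2286i) = 3.5385+19.6089i
Z[4] = 5·(6.5451+4.7553i) + 4·(0.8090-8.6453i) = 35.9615-10.8047i

DFT(5x + 4y) = 5·X + 4·Y = [-29, 35.9615+10.8047i, 3.5385-19.6089i, 3.5385+19.6089i, 35.9615-10.8047i]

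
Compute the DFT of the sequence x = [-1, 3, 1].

X[k] = Σ(n=0 to 2) x[n] · ω_3^(nk)
where ω_3 = e^(-2πi/3)

Computing each X[k]:
X[0] = 3
X[1] = -3.0000-1.7321i
X[2] = -3.0000+1.7321i

X = [3, -3.0000-1.7321i, -3.0000+1.7321i]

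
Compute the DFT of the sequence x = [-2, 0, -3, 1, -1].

X[k] = Σ(n=0 to 4) x[n] · ω_5^(nk)
where ω_5 = e^(-2πi/5)

Computing each X[k]:
X[0] = -5
X[1] = -0.6910+1.4001i
X[2] = -1.8090-4.3920i
X[3] = -1.8090+4.3920i
X[4] = -0.6910-1.4001i

X = [-5, -0.6910+1.4001i, -1.8090-4.3920i, -1.8090+4.3920i, -0.6910-1.4001i]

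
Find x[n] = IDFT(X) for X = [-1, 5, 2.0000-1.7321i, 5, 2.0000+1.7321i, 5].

x[n] = (1/6) Σ(k=0 to 5) X[k] · e^(2πikn/6)

Computing each x[n]:
x[0] = 3
x[1] = 0
x[2] = -1
x[3] = -2
x[4] = 0
x[5] = -1

x = [3, 0, -1, -2, 0, -1]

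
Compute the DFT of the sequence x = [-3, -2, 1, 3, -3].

X[k] = Σ(n=0 to 4) x[n] · ω_5^(nk)
where ω_5 = e^(-2πi/5)

Computing each X[k]:
X[0] = -4
X[1] = -7.7812+0.2245i
X[2] = 2.2812-2.4899i
X[3] = 2.2812+2.4899i
X[4] = -7.7812-0.2245i

X = [-4, -7.7812+0.2245i, 2.2812-2.4899i, 2.2812+2.4899i, -7.7812-0.2245i]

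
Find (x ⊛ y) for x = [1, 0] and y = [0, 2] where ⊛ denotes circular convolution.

(x ⊛ y)[n] = Σ(m=0 to 1) x[m] · y[(n-m) mod 2]

Computing each output sample:
(x ⊛ y)[0] = 0
(x ⊛ y)[1] = 2

x ⊛ y = [0, 2]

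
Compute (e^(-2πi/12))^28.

Since ω_12^12 = 1, powers reduce modulo 12.
28 mod 12 = 4
So ω_12^28 = ω_12^4 = e^(-2πi·4/12)

ω_12^28 = ω_12^4 = -0.5000-0.8660i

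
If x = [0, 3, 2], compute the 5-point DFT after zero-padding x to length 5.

Original 3-point DFT: [5, -2.5000-0.8660i, -2.5000+0.8660i]
Zero-padded 5-point DFT provides frequency interpolation.

DFT_5([x, 0, ...]) = [5, -0.6910-4.0287i, -1.8090+0.1388i, -1.8090-0.1388i, -0.6910+4.0287i]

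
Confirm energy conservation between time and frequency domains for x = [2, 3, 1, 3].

Time domain:
Σ|x[n]|² = |2|² + |3|² + |1|² + |3|² = 23.0000

Frequency domain:
(1/4)Σ|X[k]|² = (1/4)(|9|² + |1|² + |-3|² + |1|²) = (1/4)·92.0000 = 23.0000

Both sides agree, confirming Parseval's theorem.

Σ|x[n]|² = (1/N)Σ|X[k]|² = 23.0000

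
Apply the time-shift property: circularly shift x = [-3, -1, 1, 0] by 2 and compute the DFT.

Time shift by 2: X_shifted[k] = ω_4^(2k) · X[k]
Shifted x = [1, 0, -3, -1]

DFT(x[n-2]) = [-3, 4-1i, -1, 4+1i]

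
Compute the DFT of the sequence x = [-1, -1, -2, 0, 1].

X[k] = Σ(n=0 to 4) x[n] · ω_5^(nk)
where ω_5 = e^(-2πi/5)

Computing each X[k]:
X[0] = -3
X[1] = 0.6180+3.0777i
X[2] = -1.6180-0.7265i
X[3] = -1.6180+0.7265i
X[4] = 0.6180-3.0777i

X = [-3, 0.6180+3.0777i, -1.6180-0.7265i, -1.6180+0.7265i, 0.6180-3.0777i]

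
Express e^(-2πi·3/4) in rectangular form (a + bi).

ω_4^3 = e^(-2πi·3/4)
= cos(-2π·3/4) + i·sin(-2π·3/4)
= cos(-6π/4) + i·sin(-6π/4)

ω_4^3 = cos(-6π/4) + i·sin(-6π/4) = 1i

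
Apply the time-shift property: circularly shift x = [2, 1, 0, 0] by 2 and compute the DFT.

Time shift by 2: X_shifted[k] = ω_4^(2k) · X[k]
Shifted x = [0, 0, 2, 1]

DFT(x[n-2]) = [3, -2+1i, 1, -2-1i]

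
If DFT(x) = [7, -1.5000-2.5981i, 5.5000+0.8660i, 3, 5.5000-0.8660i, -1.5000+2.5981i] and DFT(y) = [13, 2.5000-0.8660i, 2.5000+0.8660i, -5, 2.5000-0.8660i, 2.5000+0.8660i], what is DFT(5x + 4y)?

By linearity: DFT(5x + 4y) = 5·DFT(x) + 4·DFT(y)
= 5·[7, -1.5000-2.5981i, 5.5000+0.8660i, 3, 5.5000-0.8660i, -1.5000+2.5981i] + 4·[13, 2.5000-0.8660i, 2.5000+0.8660i, -5, 2.5000-0.8660i, 2.5000+0.8660i]

Computing element-wise:
Z[0] = 5·(7) + 4·(13) = 87
Z[1] = 5·(-1.5000-2.5981i) + 4·(2.5000-0.8660i) = 2.5000-16.4545i
Z[2] = 5·(5.5000+0.8660i) + 4·(2.5000+0.8660i) = 37.5000+7.7940i
Z[3] = 5·(3) + 4·(-5) = -5
Z[4] = 5·(5.5000-0.8660i) + 4·(2.5000-0.8660i) = 37.5000-7.7940i
Z[5] = 5·(-1.5000+2.5981i) + 4·(2.5000+0.8660i) = 2.5000+16.4545i

DFT(5x + 4y) = 5·X + 4·Y = [87, 2.5000-16.4545i, 37.5000+7.7940i, -5, 37.5000-7.7940i, 2.5000+16.4545i]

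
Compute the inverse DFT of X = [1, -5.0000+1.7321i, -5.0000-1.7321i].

x[n] = (1/3) Σ(k=0 to 2) X[k] · e^(2πikn/3)

Computing each x[n]:
x[0] = -3
x[1] = 1
x[2] = 3

x = [-3, 1, 3]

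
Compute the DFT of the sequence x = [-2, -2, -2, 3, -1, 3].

X[k] = Σ(n=0 to 5) x[n] · ω_6^(nk)
where ω_6 = e^(-2πi/6)

Computing each X[k]:
X[0] = -1
X[1] = -3.0000+5.1962i
X[2] = 2.0000+3.4641i
X[3] = -9
X[4] = 2.0000-3.4641i
X[5] = -3.0000-5.1962i

X = [-1, -3.0000+5.1962i, 2.0000+3.4641i, -9, 2.0000-3.4641i, -3.0000-5.1962i]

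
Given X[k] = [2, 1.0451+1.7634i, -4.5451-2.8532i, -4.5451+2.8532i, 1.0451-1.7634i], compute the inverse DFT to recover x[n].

x[n] = (1/5) Σ(k=0 to 4) X[k] · e^(2πikn/5)

Computing each x[n]:
x[0] = -1
x[1] = 2
x[2] = -2
x[3] = 1
x[4] = 2

x = [-1, 2, -2, 1, 2]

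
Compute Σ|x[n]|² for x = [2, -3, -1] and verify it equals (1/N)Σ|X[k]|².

Time domain:
Σ|x[n]|² = |2|² + |-3|² + |-1|² = 14.0000

Frequency domain:
(1/3)Σ|X[k]|² = (1/3)(|-2|² + |4.0000+1.7321i|² + |4.0000-1.7321i|²) = (1/3)·42.0000 = 14.0000

Both sides agree, confirming Parseval's theorem.

Σ|x[n]|² = (1/N)Σ|X[k]|² = 14.0000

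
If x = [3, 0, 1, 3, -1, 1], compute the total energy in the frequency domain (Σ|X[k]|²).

Parseval: Σ|x[n]|² = (1/N)Σ|X[k]|², so Σ|X[k]|² = N·Σ|x[n]|² = 6·21.0000

Σ|X[k]|² = N·Σ|x[n]|² = 6·21.0000 = 126.0000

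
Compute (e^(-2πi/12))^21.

Since ω_12^12 = 1, powers reduce modulo 12.
21 mod 12 = 9
So ω_12^21 = ω_12^9 = e^(-2πi·9/12)

ω_12^21 = ω_12^9 = 1i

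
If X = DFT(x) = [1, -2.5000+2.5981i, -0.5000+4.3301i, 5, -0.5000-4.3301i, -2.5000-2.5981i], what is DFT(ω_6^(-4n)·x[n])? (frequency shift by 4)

Modulation property: DFT(ω_6^(-4n)·x[n]) = X[(k-4) mod 6], so circularly shift X by 4 positions.

X[k-4] = [-0.5000+4.3301i, 5, -0.5000-4.3301i, -2.5000-2.5981i, 1, -2.5000+2.5981i]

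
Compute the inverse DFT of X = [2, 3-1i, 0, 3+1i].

x[n] = (1/4) Σ(k=0 to 3) X[k] · e^(2πikn/4)

Computing each x[n]:
x[0] = 2
x[1] = 1
x[2] = -1
x[3] = 0

x = [2, 1, -1, 0]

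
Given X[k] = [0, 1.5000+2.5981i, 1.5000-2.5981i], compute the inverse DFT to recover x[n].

x[n] = (1/3) Σ(k=0 to 2) X[k] · e^(2πikn/3)

Computing each x[n]:
x[0] = 1
x[1] = -2
x[2] = 1

x = [1, -2, 1]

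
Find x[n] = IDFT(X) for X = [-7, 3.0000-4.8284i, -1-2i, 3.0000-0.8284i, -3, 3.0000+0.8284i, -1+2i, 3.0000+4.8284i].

x[n] = (1/8) Σ(k=0 to 7) X[k] · e^(2πikn/8)

Computing each x[n]:
x[0] = 0
x[1] = 1
x[2] = 0
x[3] = 0
x[4] = -3
x[5] = -1
x[6] = -2
x[7] = -2

x = [0, 1, 0, 0, -3, -1, -2, -2]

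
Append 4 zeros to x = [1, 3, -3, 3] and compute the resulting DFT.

Original 4-point DFT: [4, 4, -8, 4]
Zero-padded 8-point DFT provides frequency interpolation.

DFT_8([x, 0, ...]) = [4, 1.0000-1.2426i, 4, 1.0000-7.2426i, -8, 1.0000+7.2426i, 4, 1.0000+1.2426i]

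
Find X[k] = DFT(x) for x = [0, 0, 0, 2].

X[k] = Σ(n=0 to 3) x[n] · ω_4^(nk)
where ω_4 = e^(-2πi/4)

Computing each X[k]:
X[0] = 2
X[1] = 2i
X[2] = -2
X[3] = -2i

X = [2, 2i, -2, -2i]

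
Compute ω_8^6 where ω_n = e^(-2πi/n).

ω_8^6 = e^(-2πi·6/8)
= cos(-2π·6/8) + i·sin(-2π·6/8)
= cos(-12π/8) + i·sin(-12π/8)

ω_8^6 = cos(-12π/8) + i·sin(-12π/8) = 1i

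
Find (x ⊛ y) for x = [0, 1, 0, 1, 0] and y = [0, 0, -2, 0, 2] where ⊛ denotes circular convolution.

(x ⊛ y)[n] = Σ(m=0 to 4) x[m] · y[(n-m) mod 5]

Computing each output sample:
(x ⊛ y)[0] = 0
(x ⊛ y)[1] = 0
(x ⊛ y)[2] = 2
(x ⊛ y)[3] = -2
(x ⊛ y)[4] = 0

x ⊛ y = [0, 0, 2, -2, 0]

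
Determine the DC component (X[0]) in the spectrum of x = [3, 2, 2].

X[0] = Σ(n=0 to 2) x[n] · ω_3^0 = Σ x[n]
= (3) + (2) + (2)

X[0] = 7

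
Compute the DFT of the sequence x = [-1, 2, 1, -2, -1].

X[k] = Σ(n=0 to 4) x[n] · ω_5^(nk)
where ω_5 = e^(-2πi/5)

Computing each X[k]:
X[0] = -1
X[1] = 0.1180-4.6165i
X[2] = -2.1180+1.0898i
X[3] = -2.1180-1.0898i
X[4] = 0.1180+4.6165i

X = [-1, 0.1180-4.6165i, -2.1180+1.0898i, -2.1180-1.0898i, 0.1180+4.6165i]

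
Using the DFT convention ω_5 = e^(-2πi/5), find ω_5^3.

ω_5^3 = e^(-2πi·3/5)
= cos(-2π·3/5) + i·sin(-2π·3/5)
= cos(-6π/5) + i·sin(-6π/5)

ω_5^3 = cos(-6π/5) + i·sin(-6π/5) = -0.8090+0.5878i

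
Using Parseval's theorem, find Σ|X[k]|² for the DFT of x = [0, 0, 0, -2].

Parseval: Σ|x[n]|² = (1/N)Σ|X[k]|², so Σ|X[k]|² = N·Σ|x[n]|² = 4·4.0000

Σ|X[k]|² = N·Σ|x[n]|² = 4·4.0000 = 16.0000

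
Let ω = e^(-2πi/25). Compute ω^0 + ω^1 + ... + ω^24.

Sum of all nth roots of unity equals 0 for n > 1 (geometric series with r ≠ 1).

0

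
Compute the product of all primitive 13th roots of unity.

The primitive 13th roots of unity are ω_13^k for k coprime to 13: k ∈ {1, 2, 3, 4, 5, 6, 7, 8, 9, 10, 11, 12}
Their product equals the constant term of the cyclotomic polynomial Φ_13(x) up to sign.
For n ≥ 3, the product of all primitive nth roots of unity is 1. (For n=1 it is 1; for n=2 it is -1.)

1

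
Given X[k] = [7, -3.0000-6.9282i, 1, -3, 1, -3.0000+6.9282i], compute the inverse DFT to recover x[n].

x[n] = (1/6) Σ(k=0 to 5) X[k] · e^(2πikn/6)

Computing each x[n]:
x[0] = 0
x[1] = 3
x[2] = 3
x[3] = 3
x[4] = -1
x[5] = -1

x = [0, 3, 3, 3, -1, -1]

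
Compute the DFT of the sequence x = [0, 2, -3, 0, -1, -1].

X[k] = Σ(n=0 to 5) x[n] · ω_6^(nk)
where ω_6 = e^(-2πi/6)

Computing each X[k]:
X[0] = -3
X[1] = 2.5000-0.8660i
X[2] = 1.5000-4.3301i
X[3] = -5
X[4] = 1.5000+4.3301i
X[5] = 2.5000+0.8660i

X = [-3, 2.5000-0.8660i, 1.5000-4.3301i, -5, 1.5000+4.3301i, 2.5000+0.8660i]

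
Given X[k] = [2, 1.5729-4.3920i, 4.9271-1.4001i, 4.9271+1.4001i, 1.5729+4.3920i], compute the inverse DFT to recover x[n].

x[n] = (1/5) Σ(k=0 to 4) X[k] · e^(2πikn/5)

Computing each x[n]:
x[0] = 3
x[1] = 1
x[2] = 1
x[3] = 0
x[4] = -3

x = [3, 1, 1, 0, -3]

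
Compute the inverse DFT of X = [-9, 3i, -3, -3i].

x[n] = (1/4) Σ(k=0 to 3) X[k] · e^(2πikn/4)

Computing each x[n]:
x[0] = -3
x[1] = -3
x[2] = -3
x[3] = 0

x = [-3, -3, -3, 0]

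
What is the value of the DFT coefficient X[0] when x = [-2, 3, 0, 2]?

X[0] = Σ(n=0 to 3) x[n] · ω_4^0 = Σ x[n]
= (-2) + (3) + (0) + (2)

X[0] = 3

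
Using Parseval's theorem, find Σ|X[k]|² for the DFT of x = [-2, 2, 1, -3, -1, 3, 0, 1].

Parseval: Σ|x[n]|² = (1/N)Σ|X[k]|², so Σ|X[k]|² = N·Σ|x[n]|² = 8·29.0000

Σ|X[k]|² = N·Σ|x[n]|² = 8·29.0000 = 232.0000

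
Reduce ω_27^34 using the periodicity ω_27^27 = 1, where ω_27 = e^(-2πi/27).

Since ω_27^27 = 1, powers reduce modulo 27.
34 mod 27 = 7
So ω_27^34 = ω_27^7 = e^(-2πi·7/27)

ω_27^34 = ω_27^7 = -0.0581-0.9983i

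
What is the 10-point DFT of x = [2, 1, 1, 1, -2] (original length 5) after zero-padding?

Original 5-point DFT: [3, 0.0729-2.8532i, 3.4271-1.7634i, 3.4271+1.7634i, 0.0729+2.8532i]
Zero-padded 10-point DFT provides frequency interpolation.

DFT_10([x, 0, ...]) = [3, 4.4271-1.3143i, 0.0729-2.8532i, 1.0729+2.1266i, 3.4271-1.7634i, -1, 3.4271+1.7634i, 1.0729-2.1266i, 0.0729+2.8532i, 4.4271+1.3143i]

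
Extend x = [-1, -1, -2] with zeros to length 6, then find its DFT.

Original 3-point DFT: [-4, 0.5000-0.8660i, 0.5000+0.8660i]
Zero-padded 6-point DFT provides frequency interpolation.

DFT_6([x, 0, ...]) = [-4, -0.5000+2.5981i, 0.5000-0.8660i, -2, 0.5000+0.8660i, -0.5000-2.5981i]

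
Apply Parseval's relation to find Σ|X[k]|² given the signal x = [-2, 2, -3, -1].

Parseval: Σ|x[n]|² = (1/N)Σ|X[k]|², so Σ|X[k]|² = N·Σ|x[n]|² = 4·18.0000

Σ|X[k]|² = N·Σ|x[n]|² = 4·18.0000 = 72.0000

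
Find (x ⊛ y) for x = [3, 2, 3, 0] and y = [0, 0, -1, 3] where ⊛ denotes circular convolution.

(x ⊛ y)[n] = Σ(m=0 to 3) x[m] · y[(n-m) mod 4]

Computing each output sample:
(x ⊛ y)[0] = 3
(x ⊛ y)[1] = 9
(x ⊛ y)[2] = -3
(x ⊛ y)[3] = 7

x ⊛ y = [3, 9, -3, 7]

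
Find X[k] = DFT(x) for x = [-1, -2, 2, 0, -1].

X[k] = Σ(n=0 to 4) x[n] · ω_5^(nk)
where ω_5 = e^(-2πi/5)

Computing each X[k]:
X[0] = -2
X[1] = -3.5451-0.2245i
X[2] = 2.0451+2.4899i
X[3] = 2.0451-2.4899i
X[4] = -3.5451+0.2245i

X = [-2, -3.5451-0.2245i, 2.0451+2.4899i, 2.0451-2.4899i, -3.5451+0.2245i]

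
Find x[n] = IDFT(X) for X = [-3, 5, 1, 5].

x[n] = (1/4) Σ(k=0 to 3) X[k] · e^(2πikn/4)

Computing each x[n]:
x[0] = 2
x[1] = -1
x[2] = -3
x[3] = -1

x = [2, -1, -3, -1]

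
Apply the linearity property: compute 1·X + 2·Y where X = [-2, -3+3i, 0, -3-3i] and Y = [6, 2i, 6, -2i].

By linearity: DFT(1x + 2y) = 1·DFT(x) + 2·DFT(y)
= 1·[-2, -3+3i, 0, -3-3i] + 2·[6, 2i, 6, -2i]

Computing element-wise:
Z[0] = 1·(-2) + 2·(6) = 10
Z[1] = 1·(-3+3i) + 2·(2i) = -3+7i
Z[2] = 1·(0) + 2·(6) = 12
Z[3] = 1·(-3-3i) + 2·(-2i) = -3-7i

DFT(1x + 2y) = 1·X + 2·Y = [10, -3+7i, 12, -3-7i]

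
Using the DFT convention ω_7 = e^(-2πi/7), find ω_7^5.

ω_7^5 = e^(-2πi·5/7)
= cos(-2π·5/7) + i·sin(-2π·5/7)
= cos(-10π/7) + i·sin(-10π/7)

ω_7^5 = cos(-10π/7) + i·sin(-10π/7) = -0.2225+0.9749i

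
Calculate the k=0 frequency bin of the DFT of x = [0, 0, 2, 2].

X[0] = Σ(n=0 to 3) x[n] · ω_4^0 = Σ x[n]
= (0) + (0) + (2) + (2)

X[0] = 4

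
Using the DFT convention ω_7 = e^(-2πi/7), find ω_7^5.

ω_7^5 = e^(-2πi·5/7)
= cos(-2π·5/7) + i·sin(-2π·5/7)
= cos(-10π/7) + i·sin(-10π/7)

ω_7^5 = cos(-10π/7) + i·sin(-10π/7) = -0.2225+0.9749i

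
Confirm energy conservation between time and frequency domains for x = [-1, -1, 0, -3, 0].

Time domain:
Σ|x[n]|² = |-1|² + |-1|² + |0|² + |-3|² + |0|² = 11.0000

Frequency domain:
(1/5)Σ|X[k]|² = (1/5)(|-5|² + |1.1180-0.8123i|² + |-1.1180+3.4410i|² + |-1.1180-3.4410i|² + |1.1180+0.8123i|²) = (1/5)·55.0000 = 11.0000

Both sides agree, confirming Parseval's theorem.

Σ|x[n]|² = (1/N)Σ|X[k]|² = 11.0000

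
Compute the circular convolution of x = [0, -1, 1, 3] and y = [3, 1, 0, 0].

(x ⊛ y)[n] = Σ(m=0 to 3) x[m] · y[(n-m) mod 4]

Computing each output sample:
(x ⊛ y)[0] = 3
(x ⊛ y)[1] = -3
(x ⊛ y)[2] = 2
(x ⊛ y)[3] = 10

x ⊛ y = [3, -3, 2, 10]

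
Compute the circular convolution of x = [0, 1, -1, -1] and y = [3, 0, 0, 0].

(x ⊛ y)[n] = Σ(m=0 to 3) x[m] · y[(n-m) mod 4]

Computing each output sample:
(x ⊛ y)[0] = 0
(x ⊛ y)[1] = 3
(x ⊛ y)[2] = -3
(x ⊛ y)[3] = -3

x ⊛ y = [0, 3, -3, -3]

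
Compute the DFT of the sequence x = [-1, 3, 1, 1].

X[k] = Σ(n=0 to 3) x[n] · ω_4^(nk)
where ω_4 = e^(-2πi/4)

Computing each X[k]:
X[0] = 4
X[1] = -2-2i
X[2] = -4
X[3] = -2+2i

X = [4, -2-2i, -4, -2+2i]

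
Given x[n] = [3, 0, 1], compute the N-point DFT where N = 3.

X[k] = Σ(n=0 to 2) x[n] · ω_3^(nk)
where ω_3 = e^(-2πi/3)

Computing each X[k]:
X[0] = 4
X[1] = 2.5000+0.8660i
X[2] = 2.5000-0.8660i

X = [4, 2.5000+0.8660i, 2.5000-0.8660i]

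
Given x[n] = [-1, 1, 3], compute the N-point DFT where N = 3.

X[k] = Σ(n=0 to 2) x[n] · ω_3^(nk)
where ω_3 = e^(-2πi/3)

Computing each X[k]:
X[0] = 3
X[1] = -3.0000+1.7321i
X[2] = -3.0000-1.7321i

X = [3, -3.0000+1.7321i, -3.0000-1.7321i]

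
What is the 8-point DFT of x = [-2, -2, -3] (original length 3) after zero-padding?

Original 3-point DFT: [-7, 0.5000-0.8660i, 0.5000+0.8660i]
Zero-padded 8-point DFT provides frequency interpolation.

DFT_8([x, 0, ...]) = [-7, -3.4142+4.4142i, 1+2i, -0.5858-1.5858i, -3, -0.5858+1.5858i, 1-2i, -3.4142-4.4142i]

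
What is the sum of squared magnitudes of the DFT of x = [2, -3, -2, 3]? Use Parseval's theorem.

Parseval: Σ|x[n]|² = (1/N)Σ|X[k]|², so Σ|X[k]|² = N·Σ|x[n]|² = 4·26.0000

Σ|X[k]|² = N·Σ|x[n]|² = 4·26.0000 = 104.0000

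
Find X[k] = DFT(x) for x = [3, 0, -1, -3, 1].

X[k] = Σ(n=0 to 4) x[n] · ω_5^(nk)
where ω_5 = e^(-2πi/5)

Computing each X[k]:
X[0] = 0
X[1] = 6.5451-0.2245i
X[2] = 0.9549+2.4899i
X[3] = 0.9549-2.4899i
X[4] = 6.5451+0.2245i

X = [0, 6.5451-0.2245i, 0.9549+2.4899i, 0.9549-2.4899i, 6.5451+0.2245i]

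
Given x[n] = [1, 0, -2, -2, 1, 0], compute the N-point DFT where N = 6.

X[k] = Σ(n=0 to 5) x[n] · ω_6^(nk)
where ω_6 = e^(-2πi/6)

Computing each X[k]:
X[0] = -2
X[1] = 3.5000+2.5981i
X[2] = -0.5000-2.5981i
X[3] = 2
X[4] = -0.5000+2.5981i
X[5] = 3.5000-2.5981i

X = [-2, 3.5000+2.5981i, -0.5000-2.5981i, 2, -0.5000+2.5981i, 3.5000-2.5981i]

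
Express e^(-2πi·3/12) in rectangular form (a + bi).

ω_12^3 = e^(-2πi·3/12)
= cos(-2π·3/12) + i·sin(-2π·3/12)
= cos(-6π/12) + i·sin(-6π/12)

ω_12^3 = cos(-6π/12) + i·sin(-6π/12) = -1i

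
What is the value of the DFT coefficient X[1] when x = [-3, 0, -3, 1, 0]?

X[1] = Σ(n=0 to 4) x[n] · ω_5^(1n) where ω_5 = e^(-2πi/5)
= (-3)·ω_5^0 + (0)·ω_5^1 + (-3)·ω_5^2 + (1)·ω_5^3 + (0)·ω_5^4

X[1] = -1.3820+2.3511i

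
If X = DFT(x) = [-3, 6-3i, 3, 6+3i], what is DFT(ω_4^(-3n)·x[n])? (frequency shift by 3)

Modulation property: DFT(ω_4^(-3n)·x[n]) = X[(k-3) mod 4], so circularly shift X by 3 positions.

X[k-3] = [6-3i, 3, 6+3i, -3]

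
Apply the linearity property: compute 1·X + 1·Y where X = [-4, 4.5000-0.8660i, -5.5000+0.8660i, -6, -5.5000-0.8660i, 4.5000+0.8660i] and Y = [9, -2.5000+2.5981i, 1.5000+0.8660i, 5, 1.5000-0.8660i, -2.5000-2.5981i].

By linearity: DFT(1x + 1y) = 1·DFT(x) + 1·DFT(y)
= 1·[-4, 4.5000-0.8660i, -5.5000+0.8660i, -6, -5.5000-0.8660i, 4.5000+0.8660i] + 1·[9, -2.5000+2.5981i, 1.5000+0.8660i, 5, 1.5000-0.8660i, -2.5000-2.5981i]

Computing element-wise:
Z[0] = 1·(-4) + 1·(9) = 5
Z[1] = 1·(4.5000-0.8660i) + 1·(-2.5000+2.5981i) = 2.0000+1.7321i
Z[2] = 1·(-5.5000+0.8660i) + 1·(1.5000+0.8660i) = -4.0000+1.7320i
Z[3] = 1·(-6) + 1·(5) = -1
Z[4] = 1·(-5.5000-0.8660i) + 1·(1.5000-0.8660i) = -4.0000-1.7320i
Z[5] = 1·(4.5000+0.8660i) + 1·(-2.5000-2.5981i) = 2.0000-1.7321i

DFT(1x + 1y) = 1·X + 1·Y = [5, 2.0000+1.7321i, -4.0000+1.7320i, -1, -4.0000-1.7320i, 2.0000-1.7321i]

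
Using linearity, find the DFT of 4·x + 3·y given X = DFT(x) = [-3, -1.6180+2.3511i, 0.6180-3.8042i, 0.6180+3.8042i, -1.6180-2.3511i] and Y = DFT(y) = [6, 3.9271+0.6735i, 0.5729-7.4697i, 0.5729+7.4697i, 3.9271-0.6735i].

By linearity: DFT(4x + 3y) = 4·DFT(x) + 3·DFT(y)
= 4·[-3, -1.6180+2.3511i, 0.6180-3.8042i, 0.6180+3.8042i, -1.6180-2.3511i] + 3·[6, 3.9271+0.6735i, 0.5729-7.4697i, 0.5729+7.4697i, 3.9271-0.6735i]

Computing element-wise:
Z[0] = 4·(-3) + 3·(6) = 6
Z[1] = 4·(-1.6180+2.3511i) + 3·(3.9271+0.6735i) = 5.3093+11.4249i
Z[2] = 4·(0.6180-3.8042i) + 3·(0.5729-7.4697i) = 4.1907-37.6259i
Z[3] = 4·(0.6180+3.8042i) + 3·(0.5729+7.4697i) = 4.1907+37.6259i
Z[4] = 4·(-1.6180-2.3511i) + 3·(3.9271-0.6735i) = 5.3093-11.4249i

DFT(4x + 3y) = 4·X + 3·Y = [6, 5.3093+11.4249i, 4.1907-37.6259i, 4.1907+37.6259i, 5.3093-11.4249i]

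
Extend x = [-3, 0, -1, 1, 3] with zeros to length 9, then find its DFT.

Original 5-point DFT: [0, -2.0729+4.0287i, -5.4271-0.1388i, -5.4271+0.1388i, -2.0729-4.0287i]
Zero-padded 9-point DFT provides frequency interpolation.

DFT_9([x, 0, ...]) = [0, -6.4927-0.9073i, -0.2622+3.1364i, -3.0000-3.4641i, -3.7451+1.4456i, -3.7451-1.4456i, -3.0000+3.4641i, -0.2622-3.1364i, -6.4927+0.9073i]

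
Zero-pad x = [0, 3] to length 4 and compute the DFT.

Original 2-point DFT: [3, -3]
Zero-padded 4-point DFT provides frequency interpolation.

DFT_4([x, 0, ...]) = [3, -3i, -3, 3i]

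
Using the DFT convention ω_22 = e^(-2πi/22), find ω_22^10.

ω_22^10 = e^(-2πi·10/22)
= cos(-2π·10/22) + i·sin(-2π·10/22)
= cos(-20π/22) + i·sin(-20π/22)

ω_22^10 = cos(-20π/22) + i·sin(-20π/22) = -0.9595-0.2817i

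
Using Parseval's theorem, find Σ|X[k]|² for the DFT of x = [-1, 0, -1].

Parseval: Σ|x[n]|² = (1/N)Σ|X[k]|², so Σ|X[k]|² = N·Σ|x[n]|² = 3·2.0000

Σ|X[k]|² = N·Σ|x[n]|² = 3·2.0000 = 6.0000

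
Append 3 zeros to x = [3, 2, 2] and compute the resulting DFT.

Original 3-point DFT: [7, 1, 1]
Zero-padded 6-point DFT provides frequency interpolation.

DFT_6([x, 0, ...]) = [7, 3.0000-3.4641i, 1, 3, 1, 3.0000+3.4641i]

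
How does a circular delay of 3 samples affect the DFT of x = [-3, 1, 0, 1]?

Time shift by 3: X_shifted[k] = ω_4^(3k) · X[k]
Shifted x = [1, 0, 1, -3]

DFT(x[n-3]) = [-1, -3i, 5, 3i]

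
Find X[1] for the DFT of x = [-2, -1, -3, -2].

X[1] = Σ(n=0 to 3) x[n] · ω_4^(1n) where ω_4 = e^(-2πi/4)
= (-2)·ω_4^0 + (-1)·ω_4^1 + (-3)·ω_4^2 + (-2)·ω_4^3

X[1] = 1-1i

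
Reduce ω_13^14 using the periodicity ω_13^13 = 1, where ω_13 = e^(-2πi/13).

Since ω_13^13 = 1, powers reduce modulo 13.
14 mod 13 = 1
So ω_13^14 = ω_13^1 = e^(-2πi·1/13)

ω_13^14 = ω_13^1 = 0.8855-0.4647i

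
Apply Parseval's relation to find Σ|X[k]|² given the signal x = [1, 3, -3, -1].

Parseval: Σ|x[n]|² = (1/N)Σ|X[k]|², so Σ|X[k]|² = N·Σ|x[n]|² = 4·20.0000

Σ|X[k]|² = N·Σ|x[n]|² = 4·20.0000 = 80.0000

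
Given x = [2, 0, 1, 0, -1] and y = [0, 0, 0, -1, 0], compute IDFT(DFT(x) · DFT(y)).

(x ⊛ y)[n] = Σ(m=0 to 4) x[m] · y[(n-m) mod 5]

Computing each output sample:
(x ⊛ y)[0] = -1
(x ⊛ y)[1] = 0
(x ⊛ y)[2] = 1
(x ⊛ y)[3] = -2
(x ⊛ y)[4] = 0

x ⊛ y = [-1, 0, 1, -2, 0]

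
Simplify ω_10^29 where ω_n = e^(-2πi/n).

Since ω_10^10 = 1, powers reduce modulo 10.
29 mod 10 = 9
So ω_10^29 = ω_10^9 = e^(-2πi·9/10)

ω_10^29 = ω_10^9 = 0.8090+0.5878i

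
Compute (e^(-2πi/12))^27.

Since ω_12^12 = 1, powers reduce modulo 12.
27 mod 12 = 3
So ω_12^27 = ω_12^3 = e^(-2πi·3/12)

ω_12^27 = ω_12^3 = -1i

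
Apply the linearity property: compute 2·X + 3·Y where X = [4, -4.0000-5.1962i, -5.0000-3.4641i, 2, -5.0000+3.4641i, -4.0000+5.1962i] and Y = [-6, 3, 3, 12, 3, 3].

By linearity: DFT(2x + 3y) = 2·DFT(x) + 3·DFT(y)
= 2·[4, -4.0000-5.1962i, -5.0000-3.4641i, 2, -5.0000+3.4641i, -4.0000+5.1962i] + 3·[-6, 3, 3, 12, 3, 3]

Computing element-wise:
Z[0] = 2·(4) + 3·(-6) = -10
Z[1] = 2·(-4.0000-5.1962i) + 3·(3) = 1.0000-10.3924i
Z[2] = 2·(-5.0000-3.4641i) + 3·(3) = -1.0000-6.9282i
Z[3] = 2·(2) + 3·(12) = 40
Z[4] = 2·(-5.0000+3.4641i) + 3·(3) = -1.0000+6.9282i
Z[5] = 2·(-4.0000+5.1962i) + 3·(3) = 1.0000+10.3924i

DFT(2x + 3y) = 2·X + 3·Y = [-10, 1.0000-10.3924i, -1.0000-6.9282i, 40, -1.0000+6.9282i, 1.0000+10.3924i]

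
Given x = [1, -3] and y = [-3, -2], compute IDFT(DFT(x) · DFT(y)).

(x ⊛ y)[n] = Σ(m=0 to 1) x[m] · y[(n-m) mod 2]

Computing each output sample:
(x ⊛ y)[0] = 3
(x ⊛ y)[1] = 7

x ⊛ y = [3, 7]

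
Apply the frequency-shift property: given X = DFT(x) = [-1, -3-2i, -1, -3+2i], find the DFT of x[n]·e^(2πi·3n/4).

Modulation property: DFT(ω_4^(-3n)·x[n]) = X[(k-3) mod 4], so circularly shift X by 3 positions.

X[k-3] = [-3-2i, -1, -3+2i, -1]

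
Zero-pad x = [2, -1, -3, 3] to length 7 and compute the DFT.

Original 4-point DFT: [1, 5+4i, -3, 5-4i]
Zero-padded 7-point DFT provides frequency interpolation.

DFT_7([x, 0, ...]) = [1, -0.6588+2.4050i, 6.7959+2.0188i, 0.3629-4.8364i, 0.3629+4.8364i, 6.7959-2.0188i, -0.6588-2.4050i]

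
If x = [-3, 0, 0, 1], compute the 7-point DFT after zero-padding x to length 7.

Original 4-point DFT: [-2, -3+1i, -4, -3-1i]
Zero-padded 7-point DFT provides frequency interpolation.

DFT_7([x, 0, ...]) = [-2, -3.9010-0.4339i, -2.3765+0.7818i, -3.2225-0.9749i, -3.2225+0.9749i, -2.3765-0.7818i, -3.9010+0.4339i]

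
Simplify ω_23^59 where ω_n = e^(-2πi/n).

Since ω_23^23 = 1, powers reduce modulo 23.
59 mod 23 = 13
So ω_23^59 = ω_23^13 = e^(-2πi·13/23)

ω_23^59 = ω_23^13 = -0.9172+0.3984i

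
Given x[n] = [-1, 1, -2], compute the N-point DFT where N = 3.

X[k] = Σ(n=0 to 2) x[n] · ω_3^(nk)
where ω_3 = e^(-2πi/3)

Computing each X[k]:
X[0] = -2
X[1] = -0.5000-2.5981i
X[2] = -0.5000+2.5981i

X = [-2, -0.5000-2.5981i, -0.5000+2.5981i]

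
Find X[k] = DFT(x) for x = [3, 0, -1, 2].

X[k] = Σ(n=0 to 3) x[n] · ω_4^(nk)
where ω_4 = e^(-2πi/4)

Computing each X[k]:
X[0] = 4
X[1] = 4+2i
X[2] = 0
X[3] = 4-2i

X = [4, 4+2i, 0, 4-2i]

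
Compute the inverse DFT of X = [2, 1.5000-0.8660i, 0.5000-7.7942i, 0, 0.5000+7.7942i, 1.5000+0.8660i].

x[n] = (1/6) Σ(k=0 to 5) X[k] · e^(2πikn/6)

Computing each x[n]:
x[0] = 1
x[1] = 3
x[2] = -2
x[3] = 0
x[4] = 2
x[5] = -2

x = [1, 3, -2, 0, 2, -2]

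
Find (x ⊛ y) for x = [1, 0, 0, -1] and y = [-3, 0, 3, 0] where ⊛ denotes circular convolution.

(x ⊛ y)[n] = Σ(m=0 to 3) x[m] · y[(n-m) mod 4]

Computing each output sample:
(x ⊛ y)[0] = -3
(x ⊛ y)[1] = -3
(x ⊛ y)[2] = 3
(x ⊛ y)[3] = 3

x ⊛ y = [-3, -3, 3, 3]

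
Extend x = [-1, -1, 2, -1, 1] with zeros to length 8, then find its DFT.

Original 5-point DFT: [0, -1.8090+0.1388i, -0.6910+4.0287i, -0.6910-4.0287i, -1.8090-0.1388i]
Zero-padded 8-point DFT provides frequency interpolation.

DFT_8([x, 0, ...]) = [0, -2.0000-0.5858i, -2, -2.0000+3.4142i, 4, -2.0000-3.4142i, -2, -2.0000+0.5858i]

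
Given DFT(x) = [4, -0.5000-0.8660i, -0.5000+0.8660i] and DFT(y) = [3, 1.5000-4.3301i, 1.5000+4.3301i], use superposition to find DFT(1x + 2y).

By linearity: DFT(1x + 2y) = 1·DFT(x) + 2·DFT(y)
= 1·[4, -0.5000-0.8660i, -0.5000+0.8660i] + 2·[3, 1.5000-4.3301i, 1.5000+4.3301i]

Computing element-wise:
Z[0] = 1·(4) + 2·(3) = 10
Z[1] = 1·(-0.5000-0.8660i) + 2·(1.5000-4.3301i) = 2.5000-9.5262i
Z[2] = 1·(-0.5000+0.8660i) + 2·(1.5000+4.3301i) = 2.5000+9.5262i

DFT(1x + 2y) = 1·X + 2·Y = [10, 2.5000-9.5262i, 2.5000+9.5262i]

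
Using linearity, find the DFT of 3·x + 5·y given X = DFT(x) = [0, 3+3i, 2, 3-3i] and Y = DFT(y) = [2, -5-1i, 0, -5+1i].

By linearity: DFT(3x + 5y) = 3·DFT(x) + 5·DFT(y)
= 3·[0, 3+3i, 2, 3-3i] + 5·[2, -5-1i, 0, -5+1i]

Computing element-wise:
Z[0] = 3·(0) + 5·(2) = 10
Z[1] = 3·(3+3i) + 5·(-5-1i) = -16+4i
Z[2] = 3·(2) + 5·(0) = 6
Z[3] = 3·(3-3i) + 5·(-5+1i) = -16-4i

DFT(3x + 5y) = 3·X + 5·Y = [10, -16+4i, 6, -16-4i]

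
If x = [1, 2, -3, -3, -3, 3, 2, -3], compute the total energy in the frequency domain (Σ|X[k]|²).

Parseval: Σ|x[n]|² = (1/N)Σ|X[k]|², so Σ|X[k]|² = N·Σ|x[n]|² = 8·54.0000

Σ|X[k]|² = N·Σ|x[n]|² = 8·54.0000 = 432.0000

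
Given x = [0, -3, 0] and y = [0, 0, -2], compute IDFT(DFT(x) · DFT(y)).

(x ⊛ y)[n] = Σ(m=0 to 2) x[m] · y[(n-m) mod 3]

Computing each output sample:
(x ⊛ y)[0] = 6
(x ⊛ y)[1] = 0
(x ⊛ y)[2] = 0

x ⊛ y = [6, 0, 0]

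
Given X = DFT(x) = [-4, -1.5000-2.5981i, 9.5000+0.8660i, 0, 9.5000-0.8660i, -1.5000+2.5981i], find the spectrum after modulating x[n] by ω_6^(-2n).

Modulation property: DFT(ω_6^(-2n)·x[n]) = X[(k-2) mod 6], so circularly shift X by 2 positions.

X[k-2] = [9.5000-0.8660i, -1.5000+2.5981i, -4, -1.5000-2.5981i, 9.5000+0.8660i, 0]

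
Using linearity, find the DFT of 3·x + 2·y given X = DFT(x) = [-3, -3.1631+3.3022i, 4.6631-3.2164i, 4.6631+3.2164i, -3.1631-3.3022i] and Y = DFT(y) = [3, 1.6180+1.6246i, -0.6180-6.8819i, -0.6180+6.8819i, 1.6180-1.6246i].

By linearity: DFT(3x + 2y) = 3·DFT(x) + 2·DFT(y)
= 3·[-3, -3.1631+3.3022i, 4.6631-3.2164i, 4.6631+3.2164i, -3.1631-3.3022i] + 2·[3, 1.6180+1.6246i, -0.6180-6.8819i, -0.6180+6.8819i, 1.6180-1.6246i]

Computing element-wise:
Z[0] = 3·(-3) + 2·(3) = -3
Z[1] = 3·(-3.1631+3.3022i) + 2·(1.6180+1.6246i) = -6.2533+13.1558i
Z[2] = 3·(4.6631-3.2164i) + 2·(-0.6180-6.8819i) = 12.7533-23.4130i
Z[3] = 3·(4.6631+3.2164i) + 2·(-0.6180+6.8819i) = 12.7533+23.4130i
Z[4] = 3·(-3.1631-3.3022i) + 2·(1.6180-1.6246i) = -6.2533-13.1558i

DFT(3x + 2y) = 3·X + 2·Y = [-3, -6.2533+13.1558i, 12.7533-23.4130i, 12.7533+23.4130i, -6.2533-13.1558i]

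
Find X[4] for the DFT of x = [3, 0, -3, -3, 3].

X[4] = Σ(n=0 to 4) x[n] · ω_5^(4n) where ω_5 = e^(-2πi/5)
= (3)·ω_5^0 + (0)·ω_5^4 + (-3)·ω_5^8 + (-3)·ω_5^12 + (3)·ω_5^16

X[4] = 8.7812-2.8532i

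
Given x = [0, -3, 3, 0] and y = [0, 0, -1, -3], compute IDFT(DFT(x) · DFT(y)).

(x ⊛ y)[n] = Σ(m=0 to 3) x[m] · y[(n-m) mod 4]

Computing each output sample:
(x ⊛ y)[0] = 6
(x ⊛ y)[1] = -9
(x ⊛ y)[2] = 0
(x ⊛ y)[3] = 3

x ⊛ y = [6, -9, 0, 3]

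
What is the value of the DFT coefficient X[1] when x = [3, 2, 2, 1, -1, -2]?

X[1] = Σ(n=0 to 5) x[n] · ω_6^(1n) where ω_6 = e^(-2πi/6)
= (3)·ω_6^0 + (2)·ω_6^1 + (2)·ω_6^2 + (1)·ω_6^3 + (-1)·ω_6^4 + (-2)·ω_6^5

X[1] = 1.5000-6.0622i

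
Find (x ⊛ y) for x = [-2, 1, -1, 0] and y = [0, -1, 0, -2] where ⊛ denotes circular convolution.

(x ⊛ y)[n] = Σ(m=0 to 3) x[m] · y[(n-m) mod 4]

Computing each output sample:
(x ⊛ y)[0] = -2
(x ⊛ y)[1] = 4
(x ⊛ y)[2] = -1
(x ⊛ y)[3] = 5

x ⊛ y = [-2, 4, -1, 5]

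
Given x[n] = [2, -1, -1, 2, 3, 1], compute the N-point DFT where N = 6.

X[k] = Σ(n=0 to 5) x[n] · ω_6^(nk)
where ω_6 = e^(-2πi/6)

Computing each X[k]:
X[0] = 6
X[1] = -1.0000+5.1962i
X[2] = 3.0000-1.7321i
X[3] = 2
X[4] = 3.0000+1.7321i
X[5] = -1.0000-5.1962i

X = [6, -1.0000+5.1962i, 3.0000-1.7321i, 2, 3.0000+1.7321i, -1.0000-5.1962i]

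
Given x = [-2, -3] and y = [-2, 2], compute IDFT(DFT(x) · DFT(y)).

(x ⊛ y)[n] = Σ(m=0 to 1) x[m] · y[(n-m) mod 2]

Computing each output sample:
(x ⊛ y)[0] = -2
(x ⊛ y)[1] = 2

x ⊛ y = [-2, 2]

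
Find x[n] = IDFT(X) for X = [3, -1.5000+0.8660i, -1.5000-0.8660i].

x[n] = (1/3) Σ(k=0 to 2) X[k] · e^(2πikn/3)

Computing each x[n]:
x[0] = 0
x[1] = 1
x[2] = 2

x = [0, 1, 2]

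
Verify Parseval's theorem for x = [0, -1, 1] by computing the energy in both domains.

Time domain:
Σ|x[n]|² = |0|² + |-1|² + |1|² = 2.0000

Frequency domain:
(1/3)Σ|X[k]|² = (1/3)(|0|² + |1.7321i|² + |-1.7321i|²) = (1/3)·6.0000 = 2.0000

Both sides agree, confirming Parseval's theorem.

Σ|x[n]|² = (1/N)Σ|X[k]|² = 2.0000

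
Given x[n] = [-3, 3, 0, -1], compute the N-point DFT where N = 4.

X[k] = Σ(n=0 to 3) x[n] · ω_4^(nk)
where ω_4 = e^(-2πi/4)

Computing each X[k]:
X[0] = -1
X[1] = -3-4i
X[2] = -5
X[3] = -3+4i

X = [-1, -3-4i, -5, -3+4i]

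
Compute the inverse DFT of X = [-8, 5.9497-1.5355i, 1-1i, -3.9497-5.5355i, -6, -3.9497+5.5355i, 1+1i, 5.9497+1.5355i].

x[n] = (1/8) Σ(k=0 to 7) X[k] · e^(2πikn/8)

Computing each x[n]:
x[0] = -1
x[1] = 3
x[2] = -3
x[3] = -1
x[4] = -2
x[5] = -3
x[6] = -1
x[7] = 0

x = [-1, 3, -3, -1, -2, -3, -1, 0]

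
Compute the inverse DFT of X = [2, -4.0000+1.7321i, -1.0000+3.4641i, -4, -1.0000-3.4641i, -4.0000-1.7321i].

x[n] = (1/6) Σ(k=0 to 5) X[k] · e^(2πikn/6)

Computing each x[n]:
x[0] = -2
x[1] = -1
x[2] = 1
x[3] = 2
x[4] = 0
x[5] = 2

x = [-2, -1, 1, 2, 0, 2]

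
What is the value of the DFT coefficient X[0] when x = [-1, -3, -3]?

X[0] = Σ(n=0 to 2) x[n] · ω_3^0 = Σ x[n]
= (-1) + (-3) + (-3)

X[0] = -7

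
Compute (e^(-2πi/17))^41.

Since ω_17^17 = 1, powers reduce modulo 17.
41 mod 17 = 7
So ω_17^41 = ω_17^7 = e^(-2πi·7/17)

ω_17^41 = ω_17^7 = -0.8502-0.5264i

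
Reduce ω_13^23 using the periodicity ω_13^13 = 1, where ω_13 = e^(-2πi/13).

Since ω_13^13 = 1, powers reduce modulo 13.
23 mod 13 = 10
So ω_13^23 = ω_13^10 = e^(-2πi·10/13)

ω_13^23 = ω_13^10 = 0.1205+0.9927i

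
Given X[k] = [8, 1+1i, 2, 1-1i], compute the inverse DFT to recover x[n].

x[n] = (1/4) Σ(k=0 to 3) X[k] · e^(2πikn/4)

Computing each x[n]:
x[0] = 3
x[1] = 1
x[2] = 2
x[3] = 2

x = [3, 1, 2, 2]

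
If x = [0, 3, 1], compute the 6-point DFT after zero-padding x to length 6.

Original 3-point DFT: [4, -2.0000-1.7321i, -2.0000+1.7321i]
Zero-padded 6-point DFT provides frequency interpolation.

DFT_6([x, 0, ...]) = [4, 1.0000-3.4641i, -2.0000-1.7321i, -2, -2.0000+1.7321i, 1.0000+3.4641i]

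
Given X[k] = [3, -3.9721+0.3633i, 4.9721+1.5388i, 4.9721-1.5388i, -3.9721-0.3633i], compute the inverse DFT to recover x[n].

x[n] = (1/5) Σ(k=0 to 4) X[k] · e^(2πikn/5)

Computing each x[n]:
x[0] = 1
x[1] = -2
x[2] = 3
x[3] = 2
x[4] = -1

x = [1, -2, 3, 2, -1]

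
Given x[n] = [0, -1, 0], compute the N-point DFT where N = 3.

X[k] = Σ(n=0 to 2) x[n] · ω_3^(nk)
where ω_3 = e^(-2πi/3)

Computing each X[k]:
X[0] = -1
X[1] = 0.5000+0.8660i
X[2] = 0.5000-0.8660i

X = [-1, 0.5000+0.8660i, 0.5000-0.8660i]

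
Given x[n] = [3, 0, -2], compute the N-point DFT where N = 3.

X[k] = Σ(n=0 to 2) x[n] · ω_3^(nk)
where ω_3 = e^(-2πi/3)

Computing each X[k]:
X[0] = 1
X[1] = 4.0000-1.7321i
X[2] = 4.0000+1.7321i

X = [1, 4.0000-1.7321i, 4.0000+1.7321i]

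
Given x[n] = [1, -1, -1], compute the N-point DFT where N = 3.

X[k] = Σ(n=0 to 2) x[n] · ω_3^(nk)
where ω_3 = e^(-2πi/3)

Computing each X[k]:
X[0] = -1
X[1] = 2
X[2] = 2

X = [-1, 2, 2]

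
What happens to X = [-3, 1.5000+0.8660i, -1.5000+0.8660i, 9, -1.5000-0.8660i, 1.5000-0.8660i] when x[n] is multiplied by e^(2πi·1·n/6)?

Modulation property: DFT(ω_6^(-1n)·x[n]) = X[(k-1) mod 6], so circularly shift X by 1 positions.

X[k-1] = [1.5000-0.8660i, -3, 1.5000+0.8660i, -1.5000+0.8660i, 9, -1.5000-0.8660i]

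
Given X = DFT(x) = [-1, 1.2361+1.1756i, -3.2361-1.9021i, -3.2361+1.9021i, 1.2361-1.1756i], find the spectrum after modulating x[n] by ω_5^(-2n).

Modulation property: DFT(ω_5^(-2n)·x[n]) = X[(k-2) mod 5], so circularly shift X by 2 positions.

X[k-2] = [-3.2361+1.9021i, 1.2361-1.1756i, -1, 1.2361+1.1756i, -3.2361-1.9021i]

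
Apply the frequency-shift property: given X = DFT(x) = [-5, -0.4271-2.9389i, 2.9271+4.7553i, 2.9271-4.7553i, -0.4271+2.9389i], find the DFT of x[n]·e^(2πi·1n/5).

Modulation property: DFT(ω_5^(-1n)·x[n]) = X[(k-1) mod 5], so circularly shift X by 1 positions.

X[k-1] = [-0.4271+2.9389i, -5, -0.4271-2.9389i, 2.9271+4.7553i, 2.9271-4.7553i]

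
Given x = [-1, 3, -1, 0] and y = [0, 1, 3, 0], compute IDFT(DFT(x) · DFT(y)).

(x ⊛ y)[n] = Σ(m=0 to 3) x[m] · y[(n-m) mod 4]

Computing each output sample:
(x ⊛ y)[0] = -3
(x ⊛ y)[1] = -1
(x ⊛ y)[2] = 0
(x ⊛ y)[3] = 8

x ⊛ y = [-3, -1, 0, 8]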